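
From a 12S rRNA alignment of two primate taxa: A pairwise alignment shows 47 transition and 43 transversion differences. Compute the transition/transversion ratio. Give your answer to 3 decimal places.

R = 47/43 = 1.093023… ≈ 1.093 (to 3 d.p.).

1.093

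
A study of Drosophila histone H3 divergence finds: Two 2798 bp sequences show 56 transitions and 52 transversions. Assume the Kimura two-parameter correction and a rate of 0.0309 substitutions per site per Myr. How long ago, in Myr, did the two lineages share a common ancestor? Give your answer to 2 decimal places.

P = 56/2798 ≈ 0.020014 and Q = 52/2798 ≈ 0.018585.
Under the Kimura two-parameter model, d = −½ ln(1 − 2P − Q) − ¼ ln(1 − 2Q).
1 − 2P − Q = 0.941387, giving −½ ln(0.941387) = 0.030200.
1 − 2Q = 0.96283, giving −¼ ln(0.96283) = 0.009470.
d = 0.030200 + 0.009470 = 0.039670.
Under a molecular clock d = 2μt, so t = d/(2μ) = 0.039670 / (2 × 0.0309) = 0.64 Myr.

0.64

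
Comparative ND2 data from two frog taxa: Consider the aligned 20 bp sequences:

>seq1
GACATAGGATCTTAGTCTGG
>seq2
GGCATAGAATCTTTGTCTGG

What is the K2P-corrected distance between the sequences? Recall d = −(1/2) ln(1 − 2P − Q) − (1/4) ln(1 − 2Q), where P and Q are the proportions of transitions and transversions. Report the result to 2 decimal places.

0.17

Of 20 sites, 2 differences are transitions and 1 are transversions, so P = 2/20 = 0.1 and Q = 1/20 = 0.05.
Under the Kimura two-parameter model, d = −½ ln(1 − 2P − Q) − ¼ ln(1 − 2Q).
1 − 2P − Q = 0.75, giving −½ ln(0.75) = 0.143841.
1 − 2Q = 0.9, giving −¼ ln(0.9) = 0.026340.
d = 0.143841 + 0.026340 = 0.170181.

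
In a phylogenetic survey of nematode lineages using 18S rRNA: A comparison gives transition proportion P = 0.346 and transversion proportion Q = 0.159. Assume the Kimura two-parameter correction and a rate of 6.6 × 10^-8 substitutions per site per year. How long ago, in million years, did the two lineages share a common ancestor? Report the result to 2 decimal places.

Under the Kimura two-parameter model, d = −½ ln(1 − 2P − Q) − ¼ ln(1 − 2Q).
1 − 2P − Q = 0.149, giving −½ ln(0.149) = 0.951904.
1 − 2Q = 0.682, giving −¼ ln(0.682) = 0.095681.
d = 0.951904 + 0.095681 = 1.047585.
Under a molecular clock d = 2μt, so t = d/(2μ) = 1.047585 / (2 × 6.6 × 10^-8) = 7.94 million years.

7.94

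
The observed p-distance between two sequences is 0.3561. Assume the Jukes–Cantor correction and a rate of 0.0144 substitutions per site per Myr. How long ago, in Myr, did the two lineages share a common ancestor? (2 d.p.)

16.77

d = −(3/4) ln(1 − 4p/3) = −0.75 ln(1 − 0.4748) = −0.75 ln(0.5252)
  = −0.75 × (-0.643976) = 0.482982 substitutions/site.
Under a molecular clock d = 2μt, so t = d/(2μ) = 0.482982 / (2 × 0.0144) = 16.77 Myr.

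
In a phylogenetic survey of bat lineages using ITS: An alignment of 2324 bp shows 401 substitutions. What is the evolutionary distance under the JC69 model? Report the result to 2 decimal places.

0.20

p = 401/2324 ≈ 0.172547.
d = −(3/4) ln(1 − 4p/3) = −0.75 ln(1 − 0.230063) = −0.75 ln(0.769937)
  = −0.75 × (-0.261447) = 0.196085 substitutions/site.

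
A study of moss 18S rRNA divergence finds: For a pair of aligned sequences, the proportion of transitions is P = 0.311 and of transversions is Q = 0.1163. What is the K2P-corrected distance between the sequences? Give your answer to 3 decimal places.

Under the Kimura two-parameter model, d = −½ ln(1 − 2P − Q) − ¼ ln(1 − 2Q).
1 − 2P − Q = 0.2617, giving −½ ln(0.2617) = 0.670278.
1 − 2Q = 0.7674, giving −¼ ln(0.7674) = 0.066187.
d = 0.670278 + 0.066187 = 0.736465.

0.736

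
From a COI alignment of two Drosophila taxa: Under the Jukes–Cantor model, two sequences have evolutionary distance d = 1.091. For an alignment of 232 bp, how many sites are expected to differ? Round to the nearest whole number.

133

Invert JC69: p = (3/4)(1 − e^(−4d/3)) = 0.75 × (1 − e^(-1.454667)) = 0.75 × (1 − 0.233478) = 0.574892.
Expected differing sites = pL ≈ 0.574892 × 232 = 133.374944 ≈ 133.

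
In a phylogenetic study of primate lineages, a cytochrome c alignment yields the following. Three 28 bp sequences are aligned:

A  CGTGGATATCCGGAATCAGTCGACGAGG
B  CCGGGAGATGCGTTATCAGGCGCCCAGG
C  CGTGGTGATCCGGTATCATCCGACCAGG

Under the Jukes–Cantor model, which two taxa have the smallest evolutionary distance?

A–B: 9/28 differ, p = 0.321, d = 0.420.
A–C: 6/28 differ, p = 0.214, d = 0.252.
B–C: 8/28 differ, p = 0.286, d = 0.360.
The smallest distance is between A and C.

A and C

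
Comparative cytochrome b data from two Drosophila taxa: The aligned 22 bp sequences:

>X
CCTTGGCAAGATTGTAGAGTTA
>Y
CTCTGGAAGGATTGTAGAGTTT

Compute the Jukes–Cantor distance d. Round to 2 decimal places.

The sequences differ at 5 of 22 sites (2, 3, 7, 9, 22), so p = 5/22 ≈ 0.227273.
d = −(3/4) ln(1 − 4p/3) = −0.75 ln(1 − 0.303031) = −0.75 ln(0.696969)
  = −0.75 × (-0.361014) = 0.270761 substitutions/site.

0.27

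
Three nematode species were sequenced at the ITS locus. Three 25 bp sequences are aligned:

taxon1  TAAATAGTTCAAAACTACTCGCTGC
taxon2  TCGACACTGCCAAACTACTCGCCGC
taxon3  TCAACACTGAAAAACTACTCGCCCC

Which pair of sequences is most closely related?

taxon2 and taxon3

taxon1–taxon2: 7/25 differ, p = 0.280, d = 0.351.
taxon1–taxon3: 7/25 differ, p = 0.280, d = 0.351.
taxon2–taxon3: 4/25 differ, p = 0.160, d = 0.180.
The smallest distance is between taxon2 and taxon3.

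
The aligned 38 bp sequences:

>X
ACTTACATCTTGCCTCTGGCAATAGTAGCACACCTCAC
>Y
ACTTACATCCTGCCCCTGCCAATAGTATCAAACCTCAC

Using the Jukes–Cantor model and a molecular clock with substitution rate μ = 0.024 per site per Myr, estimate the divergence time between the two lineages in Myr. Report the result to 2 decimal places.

3.01

The sequences differ at 5 of 38 sites (10, 15, 19, 28, 31), so p = 5/38 ≈ 0.131579.
d = −(3/4) ln(1 − 4p/3) = −0.75 ln(1 − 0.175439) = −0.75 ln(0.824561)
  = −0.75 × (-0.192904) = 0.144678 substitutions/site.
Under a molecular clock d = 2μt, so t = d/(2μ) = 0.144678 / (2 × 0.024) = 3.01 Myr.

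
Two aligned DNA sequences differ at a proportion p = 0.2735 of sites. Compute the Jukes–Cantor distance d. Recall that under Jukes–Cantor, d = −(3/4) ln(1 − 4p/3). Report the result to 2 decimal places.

0.34

d = −(3/4) ln(1 − 4p/3) = −0.75 ln(1 − 0.364667) = −0.75 ln(0.635333)
  = −0.75 × (-0.453606) = 0.340205 substitutions/site.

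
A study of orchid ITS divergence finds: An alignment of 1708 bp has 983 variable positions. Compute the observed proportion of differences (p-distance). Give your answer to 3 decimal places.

0.576

p = 983/1708 = 0.575526… ≈ 0.576 (to 3 d.p.).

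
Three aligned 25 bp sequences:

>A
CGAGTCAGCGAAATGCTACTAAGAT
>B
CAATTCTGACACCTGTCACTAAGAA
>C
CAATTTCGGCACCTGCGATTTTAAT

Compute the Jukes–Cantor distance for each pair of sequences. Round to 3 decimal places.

d(A,B) = 0.572, d(A,C) = 0.886, d(B,C) = 0.572

A–B: 10/25 sites differ → p = 0.4, d = −0.75 ln(1 − 0.533333) = 0.571605 ≈ 0.572.
A–C: 13/25 sites differ → p = 0.52, d = −0.75 ln(1 − 0.693333) = 0.886495 ≈ 0.886.
B–C: 10/25 sites differ → p = 0.4, d = −0.75 ln(1 − 0.533333) = 0.571605 ≈ 0.572.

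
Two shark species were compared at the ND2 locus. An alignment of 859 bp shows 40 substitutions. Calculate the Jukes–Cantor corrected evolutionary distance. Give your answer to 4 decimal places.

p = 40/859 ≈ 0.046566.
d = −(3/4) ln(1 − 4p/3) = −0.75 ln(1 − 0.062088) = −0.75 ln(0.937912)
  = −0.75 × (-0.064099) = 0.048074 substitutions/site.

0.0481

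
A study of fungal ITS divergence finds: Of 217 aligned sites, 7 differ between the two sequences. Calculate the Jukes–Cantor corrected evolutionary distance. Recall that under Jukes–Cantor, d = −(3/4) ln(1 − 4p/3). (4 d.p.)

0.0330

p = 7/217 ≈ 0.032258.
d = −(3/4) ln(1 − 4p/3) = −0.75 ln(1 − 0.043011) = −0.75 ln(0.956989)
  = −0.75 × (-0.043963) = 0.032972 substitutions/site.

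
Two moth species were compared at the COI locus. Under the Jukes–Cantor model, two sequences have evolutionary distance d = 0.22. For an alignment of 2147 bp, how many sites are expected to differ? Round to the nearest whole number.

Invert JC69: p = (3/4)(1 − e^(−4d/3)) = 0.75 × (1 − e^(-0.293333)) = 0.75 × (1 − 0.745774) = 0.190670.
Expected differing sites = pL ≈ 0.190670 × 2147 = 409.36849 ≈ 409.

409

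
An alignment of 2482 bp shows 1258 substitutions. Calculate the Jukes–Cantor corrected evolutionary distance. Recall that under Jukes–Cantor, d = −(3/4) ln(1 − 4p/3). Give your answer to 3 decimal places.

p = 1258/2482 ≈ 0.506849.
d = −(3/4) ln(1 − 4p/3) = −0.75 ln(1 − 0.675799) = −0.75 ln(0.324201)
  = −0.75 × (-1.126392) = 0.844794 substitutions/site.

0.845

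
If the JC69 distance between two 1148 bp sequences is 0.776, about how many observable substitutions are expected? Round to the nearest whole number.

555

Invert JC69: p = (3/4)(1 − e^(−4d/3)) = 0.75 × (1 − e^(-1.034667)) = 0.75 × (1 − 0.355345) = 0.483491.
Expected differing sites = pL ≈ 0.483491 × 1148 = 555.047668 ≈ 555.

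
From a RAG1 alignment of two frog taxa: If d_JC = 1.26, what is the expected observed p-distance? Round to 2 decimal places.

p = (3/4)(1 − e^(−4d/3)) = 0.75 × (1 − e^(-1.68)) = 0.75 × (1 − 0.186374) = 0.610220.

0.61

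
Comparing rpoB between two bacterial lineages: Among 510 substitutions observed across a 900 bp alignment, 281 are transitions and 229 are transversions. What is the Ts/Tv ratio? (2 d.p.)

R = 281/229 = 1.227074… ≈ 1.23 (to 2 d.p.).

1.23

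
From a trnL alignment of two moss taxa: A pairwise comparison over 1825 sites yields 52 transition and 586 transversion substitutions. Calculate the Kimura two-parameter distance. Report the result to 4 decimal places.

P = 52/1825 ≈ 0.028493 and Q = 586/1825 ≈ 0.321096.
Under the Kimura two-parameter model, d = −½ ln(1 − 2P − Q) − ¼ ln(1 − 2Q).
1 − 2P − Q = 0.621918, giving −½ ln(0.621918) = 0.237474.
1 − 2Q = 0.357808, giving −¼ ln(0.357808) = 0.256940.
d = 0.237474 + 0.256940 = 0.494414.

0.4944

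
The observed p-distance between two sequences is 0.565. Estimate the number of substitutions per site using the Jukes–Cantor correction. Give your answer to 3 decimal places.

d = −(3/4) ln(1 − 4p/3) = −0.75 ln(1 − 0.753333) = −0.75 ln(0.246667)
  = −0.75 × (-1.399716) = 1.049787 substitutions/site.

1.050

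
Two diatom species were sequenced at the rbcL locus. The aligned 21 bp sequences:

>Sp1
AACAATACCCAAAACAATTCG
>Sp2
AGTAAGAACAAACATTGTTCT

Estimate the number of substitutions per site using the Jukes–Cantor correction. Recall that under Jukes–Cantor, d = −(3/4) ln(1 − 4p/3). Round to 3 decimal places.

The sequences differ at 10 of 21 sites (2, 3, 6, 8, 10, 13, 15, 16, 17, 21), so p = 10/21 ≈ 0.47619.
d = −(3/4) ln(1 − 4p/3) = −0.75 ln(1 − 0.63492) = −0.75 ln(0.36508)
  = −0.75 × (-1.007639) = 0.755729 substitutions/site.

0.756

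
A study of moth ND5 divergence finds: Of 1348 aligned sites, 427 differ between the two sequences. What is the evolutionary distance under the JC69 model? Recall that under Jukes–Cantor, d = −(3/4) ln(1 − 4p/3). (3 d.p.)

0.412

p = 427/1348 ≈ 0.316766.
d = −(3/4) ln(1 − 4p/3) = −0.75 ln(1 − 0.422355) = −0.75 ln(0.577645)
  = −0.75 × (-0.548796) = 0.411597 substitutions/site.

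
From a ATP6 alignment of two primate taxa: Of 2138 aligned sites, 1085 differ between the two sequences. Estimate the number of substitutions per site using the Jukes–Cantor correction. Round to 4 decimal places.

0.8468

p = 1085/2138 ≈ 0.507484.
d = −(3/4) ln(1 − 4p/3) = −0.75 ln(1 − 0.676645) = −0.75 ln(0.323355)
  = −0.75 × (-1.129004) = 0.846753 substitutions/site.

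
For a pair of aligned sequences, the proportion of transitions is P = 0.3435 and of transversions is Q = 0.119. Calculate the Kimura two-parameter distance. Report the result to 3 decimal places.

Under the Kimura two-parameter model, d = −½ ln(1 − 2P − Q) − ¼ ln(1 − 2Q).
1 − 2P − Q = 0.194, giving −½ ln(0.194) = 0.819949.
1 − 2Q = 0.762, giving −¼ ln(0.762) = 0.067952.
d = 0.819949 + 0.067952 = 0.887901.

0.888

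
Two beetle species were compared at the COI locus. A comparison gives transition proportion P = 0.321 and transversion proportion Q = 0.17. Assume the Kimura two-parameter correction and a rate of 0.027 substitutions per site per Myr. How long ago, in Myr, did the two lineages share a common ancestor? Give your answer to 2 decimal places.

17.40

Under the Kimura two-parameter model, d = −½ ln(1 − 2P − Q) − ¼ ln(1 − 2Q).
1 − 2P − Q = 0.188, giving −½ ln(0.188) = 0.835657.
1 − 2Q = 0.66, giving −¼ ln(0.66) = 0.103879.
d = 0.835657 + 0.103879 = 0.939536.
Under a molecular clock d = 2μt, so t = d/(2μ) = 0.939536 / (2 × 0.027) = 17.40 Myr.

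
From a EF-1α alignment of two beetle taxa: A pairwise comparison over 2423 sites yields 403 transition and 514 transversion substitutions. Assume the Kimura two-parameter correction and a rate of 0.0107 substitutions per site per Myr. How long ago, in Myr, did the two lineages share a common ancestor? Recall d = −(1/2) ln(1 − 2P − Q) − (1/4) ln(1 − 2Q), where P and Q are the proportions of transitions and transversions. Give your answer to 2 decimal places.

24.84

P = 403/2423 ≈ 0.166323 and Q = 514/2423 ≈ 0.212134.
Under the Kimura two-parameter model, d = −½ ln(1 − 2P − Q) − ¼ ln(1 − 2Q).
1 − 2P − Q = 0.45522, giving −½ ln(0.45522) = 0.393487.
1 − 2Q = 0.575732, giving −¼ ln(0.575732) = 0.138028.
d = 0.393487 + 0.138028 = 0.531515.
Under a molecular clock d = 2μt, so t = d/(2μ) = 0.531515 / (2 × 0.0107) = 24.84 Myr.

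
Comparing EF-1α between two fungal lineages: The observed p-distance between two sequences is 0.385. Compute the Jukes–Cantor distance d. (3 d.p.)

0.540

d = −(3/4) ln(1 − 4p/3) = −0.75 ln(1 − 0.513333) = −0.75 ln(0.486667)
  = −0.75 × (-0.720175) = 0.540131 substitutions/site.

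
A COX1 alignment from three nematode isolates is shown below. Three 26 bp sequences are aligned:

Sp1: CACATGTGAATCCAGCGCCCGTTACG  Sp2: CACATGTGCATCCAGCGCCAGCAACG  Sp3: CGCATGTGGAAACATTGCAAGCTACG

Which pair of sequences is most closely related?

Sp1 and Sp2

Sp1–Sp2: 4/26 differ, p = 0.154, d = 0.172.
Sp1–Sp3: 9/26 differ, p = 0.346, d = 0.464.
Sp2–Sp3: 8/26 differ, p = 0.308, d = 0.396.
The smallest distance is between Sp1 and Sp2.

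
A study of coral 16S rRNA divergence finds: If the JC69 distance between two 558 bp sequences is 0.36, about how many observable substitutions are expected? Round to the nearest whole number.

Invert JC69: p = (3/4)(1 − e^(−4d/3)) = 0.75 × (1 − e^(-0.48)) = 0.75 × (1 − 0.618783) = 0.285913.
Expected differing sites = pL ≈ 0.285913 × 558 = 159.539454 ≈ 160.

160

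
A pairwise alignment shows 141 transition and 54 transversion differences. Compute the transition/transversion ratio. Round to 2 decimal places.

R = 141/54 = 2.611111… ≈ 2.61 (to 2 d.p.).

2.61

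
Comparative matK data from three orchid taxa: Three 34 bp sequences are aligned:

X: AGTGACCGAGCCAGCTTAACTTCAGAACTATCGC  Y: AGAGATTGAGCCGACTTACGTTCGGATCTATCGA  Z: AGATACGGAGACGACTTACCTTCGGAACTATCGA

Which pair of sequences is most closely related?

Y and Z

X–Y: 10/34 differ, p = 0.294, d = 0.373.
X–Z: 9/34 differ, p = 0.265, d = 0.326.
Y–Z: 6/34 differ, p = 0.176, d = 0.201.
The smallest distance is between Y and Z.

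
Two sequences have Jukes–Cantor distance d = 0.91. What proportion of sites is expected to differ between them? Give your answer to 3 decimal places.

0.527

p = (3/4)(1 − e^(−4d/3)) = 0.75 × (1 − e^(-1.213333)) = 0.75 × (1 − 0.297205) = 0.527096.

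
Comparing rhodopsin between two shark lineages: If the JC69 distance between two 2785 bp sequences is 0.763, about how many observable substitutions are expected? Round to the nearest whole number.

1334

Invert JC69: p = (3/4)(1 − e^(−4d/3)) = 0.75 × (1 − e^(-1.017333)) = 0.75 × (1 − 0.361558) = 0.478832.
Expected differing sites = pL ≈ 0.478832 × 2785 = 1333.54712 ≈ 1334.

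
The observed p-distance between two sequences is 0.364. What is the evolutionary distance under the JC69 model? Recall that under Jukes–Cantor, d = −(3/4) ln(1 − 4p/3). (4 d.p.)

0.4982

d = −(3/4) ln(1 − 4p/3) = −0.75 ln(1 − 0.485333) = −0.75 ln(0.514667)
  = −0.75 × (-0.664235) = 0.498176 substitutions/site.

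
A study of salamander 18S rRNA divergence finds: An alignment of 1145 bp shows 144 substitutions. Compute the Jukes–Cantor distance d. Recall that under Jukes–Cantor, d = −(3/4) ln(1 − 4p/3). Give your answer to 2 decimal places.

0.14

p = 144/1145 ≈ 0.125764.
d = −(3/4) ln(1 − 4p/3) = −0.75 ln(1 − 0.167685) = −0.75 ln(0.832315)
  = −0.75 × (-0.183544) = 0.137658 substitutions/site.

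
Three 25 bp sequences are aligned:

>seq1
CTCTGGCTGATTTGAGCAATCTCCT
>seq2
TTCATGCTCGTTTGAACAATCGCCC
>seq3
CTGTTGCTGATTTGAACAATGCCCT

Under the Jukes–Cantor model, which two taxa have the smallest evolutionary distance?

seq1–seq2: 8/25 differ, p = 0.320, d = 0.417.
seq1–seq3: 5/25 differ, p = 0.200, d = 0.233.
seq2–seq3: 8/25 differ, p = 0.320, d = 0.417.
The smallest distance is between seq1 and seq3.

seq1 and seq3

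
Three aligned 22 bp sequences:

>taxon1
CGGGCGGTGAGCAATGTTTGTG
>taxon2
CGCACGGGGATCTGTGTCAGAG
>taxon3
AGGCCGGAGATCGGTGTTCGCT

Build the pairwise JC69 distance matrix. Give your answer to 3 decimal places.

d(taxon1,taxon2) = 0.591, d(taxon1,taxon3) = 0.591, d(taxon2,taxon3) = 0.591

taxon1–taxon2: 9/22 sites differ → p ≈ 0.409091, d = −0.75 ln(1 − 0.545455) = 0.591344 ≈ 0.591.
taxon1–taxon3: 9/22 sites differ → p ≈ 0.409091, d = −0.75 ln(1 − 0.545455) = 0.591344 ≈ 0.591.
taxon2–taxon3: 9/22 sites differ → p ≈ 0.409091, d = −0.75 ln(1 − 0.545455) = 0.591344 ≈ 0.591.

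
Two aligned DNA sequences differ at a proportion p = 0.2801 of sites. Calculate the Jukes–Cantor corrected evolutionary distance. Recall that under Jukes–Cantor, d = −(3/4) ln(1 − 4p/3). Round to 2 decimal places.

d = −(3/4) ln(1 − 4p/3) = −0.75 ln(1 − 0.373467) = −0.75 ln(0.626533)
  = −0.75 × (-0.467554) = 0.350666 substitutions/site.

0.35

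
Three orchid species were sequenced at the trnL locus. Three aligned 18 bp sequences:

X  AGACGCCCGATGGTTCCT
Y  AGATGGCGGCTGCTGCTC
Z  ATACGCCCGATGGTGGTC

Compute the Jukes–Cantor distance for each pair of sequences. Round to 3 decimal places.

d(X,Y) = 0.673, d(X,Z) = 0.347, d(Y,Z) = 0.548

X–Y: 8/18 sites differ → p ≈ 0.444444, d = −0.75 ln(1 − 0.592592) = 0.673455 ≈ 0.673.
X–Z: 5/18 sites differ → p ≈ 0.277778, d = −0.75 ln(1 − 0.370371) = 0.346968 ≈ 0.347.
Y–Z: 7/18 sites differ → p ≈ 0.388889, d = −0.75 ln(1 − 0.518519) = 0.548166 ≈ 0.548.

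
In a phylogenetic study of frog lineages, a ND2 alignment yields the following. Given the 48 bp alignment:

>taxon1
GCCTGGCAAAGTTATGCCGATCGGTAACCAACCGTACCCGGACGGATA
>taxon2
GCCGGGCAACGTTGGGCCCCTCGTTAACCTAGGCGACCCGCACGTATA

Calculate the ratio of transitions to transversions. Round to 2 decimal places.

Transitions are A↔G and C↔T; transversions are all other mismatches.
Transitions: 1. Transversions: 13.
R = 1/13 = 0.076923… ≈ 0.08 (to 2 d.p.).

0.08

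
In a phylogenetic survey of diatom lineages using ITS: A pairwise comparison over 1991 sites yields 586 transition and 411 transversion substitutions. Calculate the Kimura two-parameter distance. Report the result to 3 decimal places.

P = 586/1991 ≈ 0.294324 and Q = 411/1991 ≈ 0.206429.
Under the Kimura two-parameter model, d = −½ ln(1 − 2P − Q) − ¼ ln(1 − 2Q).
1 − 2P − Q = 0.204923, giving −½ ln(0.204923) = 0.792560.
1 − 2Q = 0.587142, giving −¼ ln(0.587142) = 0.133122.
d = 0.792560 + 0.133122 = 0.925682.

0.926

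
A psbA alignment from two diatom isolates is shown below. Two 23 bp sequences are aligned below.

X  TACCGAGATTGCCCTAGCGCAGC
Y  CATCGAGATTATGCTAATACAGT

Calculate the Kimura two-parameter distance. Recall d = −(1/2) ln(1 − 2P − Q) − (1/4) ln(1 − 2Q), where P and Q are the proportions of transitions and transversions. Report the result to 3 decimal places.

Of 23 sites, 8 differences are transitions and 1 are transversions, so P = 8/23 ≈ 0.347826 and Q = 1/23 ≈ 0.043478.
Under the Kimura two-parameter model, d = −½ ln(1 − 2P − Q) − ¼ ln(1 − 2Q).
1 − 2P − Q = 0.26087, giving −½ ln(0.26087) = 0.671867.
1 − 2Q = 0.913044, giving −¼ ln(0.913044) = 0.022743.
d = 0.671867 + 0.022743 = 0.694610.

0.695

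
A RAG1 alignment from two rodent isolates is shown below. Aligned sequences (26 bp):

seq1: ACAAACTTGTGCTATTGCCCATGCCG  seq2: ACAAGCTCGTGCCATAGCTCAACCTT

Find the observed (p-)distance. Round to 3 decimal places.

0.346

The sequences differ at 9 of 26 positions (sites 5, 8, 13, 16, 19, 22, 23, 25, 26).
p = 9/26 = 0.346153… ≈ 0.346 (to 3 d.p.).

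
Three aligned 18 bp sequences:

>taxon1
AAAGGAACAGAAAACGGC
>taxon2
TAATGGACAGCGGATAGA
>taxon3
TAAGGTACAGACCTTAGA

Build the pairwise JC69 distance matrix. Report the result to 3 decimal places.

d(taxon1,taxon2) = 0.824, d(taxon1,taxon3) = 0.673, d(taxon2,taxon3) = 0.441

taxon1–taxon2: 9/18 sites differ → p = 0.5, d = −0.75 ln(1 − 0.666667) = 0.823960 ≈ 0.824.
taxon1–taxon3: 8/18 sites differ → p ≈ 0.444444, d = −0.75 ln(1 − 0.592592) = 0.673455 ≈ 0.673.
taxon2–taxon3: 6/18 sites differ → p ≈ 0.333333, d = −0.75 ln(1 − 0.444444) = 0.440839 ≈ 0.441.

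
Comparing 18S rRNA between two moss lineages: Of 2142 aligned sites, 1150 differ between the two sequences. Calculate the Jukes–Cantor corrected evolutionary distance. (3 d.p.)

p = 1150/2142 ≈ 0.536881.
d = −(3/4) ln(1 − 4p/3) = −0.75 ln(1 − 0.715841) = −0.75 ln(0.284159)
  = −0.75 × (-1.258221) = 0.943666 substitutions/site.

0.944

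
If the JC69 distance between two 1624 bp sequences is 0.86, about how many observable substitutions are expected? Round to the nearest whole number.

Invert JC69: p = (3/4)(1 − e^(−4d/3)) = 0.75 × (1 − e^(-1.146667)) = 0.75 × (1 − 0.317694) = 0.511730.
Expected differing sites = pL ≈ 0.511730 × 1624 = 831.04952 ≈ 831.

831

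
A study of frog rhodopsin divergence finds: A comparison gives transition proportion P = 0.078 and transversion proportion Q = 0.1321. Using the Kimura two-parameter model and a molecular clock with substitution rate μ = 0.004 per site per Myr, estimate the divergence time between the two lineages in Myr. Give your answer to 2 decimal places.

30.83

Under the Kimura two-parameter model, d = −½ ln(1 − 2P − Q) − ¼ ln(1 − 2Q).
1 − 2P − Q = 0.7119, giving −½ ln(0.7119) = 0.169909.
1 − 2Q = 0.7358, giving −¼ ln(0.7358) = 0.076699.
d = 0.169909 + 0.076699 = 0.246608.
Under a molecular clock d = 2μt, so t = d/(2μ) = 0.246608 / (2 × 0.004) = 30.83 Myr.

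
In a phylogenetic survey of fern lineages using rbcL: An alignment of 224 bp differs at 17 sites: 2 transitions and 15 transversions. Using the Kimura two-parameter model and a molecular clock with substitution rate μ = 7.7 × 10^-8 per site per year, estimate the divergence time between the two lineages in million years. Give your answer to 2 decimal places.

0.52

P = 2/224 ≈ 0.008929 and Q = 15/224 ≈ 0.066964.
Under the Kimura two-parameter model, d = −½ ln(1 − 2P − Q) − ¼ ln(1 − 2Q).
1 − 2P − Q = 0.915178, giving −½ ln(0.915178) = 0.044318.
1 − 2Q = 0.866072, giving −¼ ln(0.866072) = 0.035947.
d = 0.044318 + 0.035947 = 0.080265.
Under a molecular clock d = 2μt, so t = d/(2μ) = 0.080265 / (2 × 7.7 × 10^-8) = 0.52 million years.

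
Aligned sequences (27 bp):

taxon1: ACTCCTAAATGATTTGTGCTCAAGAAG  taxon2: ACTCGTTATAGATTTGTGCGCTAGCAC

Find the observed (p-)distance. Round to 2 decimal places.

0.30

The sequences differ at 8 of 27 positions (sites 5, 7, 9, 10, 20, 22, 25, 27).
p = 8/27 = 0.296296… ≈ 0.30 (to 2 d.p.).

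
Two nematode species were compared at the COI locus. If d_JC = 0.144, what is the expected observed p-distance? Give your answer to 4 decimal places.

p = (3/4)(1 − e^(−4d/3)) = 0.75 × (1 − e^(-0.192)) = 0.75 × (1 − 0.825307) = 0.131020.

0.1310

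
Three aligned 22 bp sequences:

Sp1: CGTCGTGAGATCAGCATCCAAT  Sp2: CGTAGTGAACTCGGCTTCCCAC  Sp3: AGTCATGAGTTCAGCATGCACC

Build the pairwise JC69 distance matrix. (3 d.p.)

d(Sp1,Sp2) = 0.414, d(Sp1,Sp3) = 0.339, d(Sp2,Sp3) = 0.699

Sp1–Sp2: 7/22 sites differ → p ≈ 0.318182, d = −0.75 ln(1 − 0.424243) = 0.414052 ≈ 0.414.
Sp1–Sp3: 6/22 sites differ → p ≈ 0.272727, d = −0.75 ln(1 − 0.363636) = 0.338988 ≈ 0.339.
Sp2–Sp3: 10/22 sites differ → p ≈ 0.454545, d = −0.75 ln(1 − 0.60606) = 0.698667 ≈ 0.699.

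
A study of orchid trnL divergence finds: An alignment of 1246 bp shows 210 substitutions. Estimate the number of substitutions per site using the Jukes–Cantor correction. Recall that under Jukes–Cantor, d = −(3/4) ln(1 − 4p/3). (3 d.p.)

0.191

p = 210/1246 ≈ 0.168539.
d = −(3/4) ln(1 − 4p/3) = −0.75 ln(1 − 0.224719) = −0.75 ln(0.775281)
  = −0.75 × (-0.254530) = 0.190898 substitutions/site.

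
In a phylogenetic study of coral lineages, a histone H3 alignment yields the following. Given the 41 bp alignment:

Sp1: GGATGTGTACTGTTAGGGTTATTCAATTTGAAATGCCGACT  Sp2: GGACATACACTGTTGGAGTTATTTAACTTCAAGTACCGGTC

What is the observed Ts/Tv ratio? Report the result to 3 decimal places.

13.000

Transitions are A↔G and C↔T; transversions are all other mismatches.
Transitions: 13. Transversions: 1.
R = 13/1 = 13.000.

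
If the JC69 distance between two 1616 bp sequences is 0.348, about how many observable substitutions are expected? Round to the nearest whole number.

450

Invert JC69: p = (3/4)(1 − e^(−4d/3)) = 0.75 × (1 − e^(-0.464)) = 0.75 × (1 − 0.628764) = 0.278427.
Expected differing sites = pL ≈ 0.278427 × 1616 = 449.938032 ≈ 450.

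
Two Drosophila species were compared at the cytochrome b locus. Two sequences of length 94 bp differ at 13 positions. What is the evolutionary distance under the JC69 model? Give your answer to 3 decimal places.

p = 13/94 ≈ 0.138298.
d = −(3/4) ln(1 − 4p/3) = −0.75 ln(1 − 0.184397) = −0.75 ln(0.815603)
  = −0.75 × (-0.203828) = 0.152871 substitutions/site.

0.153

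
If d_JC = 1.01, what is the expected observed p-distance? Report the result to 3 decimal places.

0.555

p = (3/4)(1 − e^(−4d/3)) = 0.75 × (1 − e^(-1.346667)) = 0.75 × (1 − 0.260106) = 0.554921.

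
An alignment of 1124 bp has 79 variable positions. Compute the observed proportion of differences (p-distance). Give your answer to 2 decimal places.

0.07

p = 79/1124 = 0.070284… ≈ 0.07 (to 2 d.p.).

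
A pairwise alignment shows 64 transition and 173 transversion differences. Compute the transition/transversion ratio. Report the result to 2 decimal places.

R = 64/173 = 0.369942… ≈ 0.37 (to 2 d.p.).

0.37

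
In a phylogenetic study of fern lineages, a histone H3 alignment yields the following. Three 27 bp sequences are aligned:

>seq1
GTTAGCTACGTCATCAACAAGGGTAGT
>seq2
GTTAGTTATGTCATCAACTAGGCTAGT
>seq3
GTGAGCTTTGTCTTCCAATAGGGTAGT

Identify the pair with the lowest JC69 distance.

seq1 and seq2

seq1–seq2: 4/27 differ, p = 0.148, d = 0.165.
seq1–seq3: 7/27 differ, p = 0.259, d = 0.318.
seq2–seq3: 7/27 differ, p = 0.259, d = 0.318.
The smallest distance is between seq1 and seq2.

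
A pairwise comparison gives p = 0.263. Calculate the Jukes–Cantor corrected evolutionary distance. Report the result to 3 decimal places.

0.324

d = −(3/4) ln(1 − 4p/3) = −0.75 ln(1 − 0.350667) = −0.75 ln(0.649333)
  = −0.75 × (-0.431810) = 0.323858 substitutions/site.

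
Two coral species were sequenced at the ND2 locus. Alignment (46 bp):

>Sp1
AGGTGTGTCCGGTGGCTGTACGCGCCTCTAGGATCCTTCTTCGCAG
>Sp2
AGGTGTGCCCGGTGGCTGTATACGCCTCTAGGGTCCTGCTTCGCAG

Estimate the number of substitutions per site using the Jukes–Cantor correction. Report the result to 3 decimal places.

The sequences differ at 5 of 46 sites (8, 21, 22, 33, 38), so p = 5/46 ≈ 0.108696.
d = −(3/4) ln(1 − 4p/3) = −0.75 ln(1 − 0.144928) = −0.75 ln(0.855072)
  = −0.75 × (-0.156570) = 0.117428 substitutions/site.

0.117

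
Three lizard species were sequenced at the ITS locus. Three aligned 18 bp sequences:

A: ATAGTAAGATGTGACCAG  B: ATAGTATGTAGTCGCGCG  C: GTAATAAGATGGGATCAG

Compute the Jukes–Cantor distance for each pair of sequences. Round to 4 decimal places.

A–B: 7/18 sites differ → p ≈ 0.388889, d = −0.75 ln(1 − 0.518519) = 0.548166 ≈ 0.5482.
A–C: 4/18 sites differ → p ≈ 0.222222, d = −0.75 ln(1 − 0.296296) = 0.263548 ≈ 0.2635.
B–C: 11/18 sites differ → p ≈ 0.611111, d = −0.75 ln(1 − 0.814815) = 1.264800 ≈ 1.2648.

d(A,B) = 0.5482, d(A,C) = 0.2635, d(B,C) = 1.2648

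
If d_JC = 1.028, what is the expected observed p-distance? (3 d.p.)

0.560

p = (3/4)(1 − e^(−4d/3)) = 0.75 × (1 − e^(-1.370667)) = 0.75 × (1 − 0.253938) = 0.559547.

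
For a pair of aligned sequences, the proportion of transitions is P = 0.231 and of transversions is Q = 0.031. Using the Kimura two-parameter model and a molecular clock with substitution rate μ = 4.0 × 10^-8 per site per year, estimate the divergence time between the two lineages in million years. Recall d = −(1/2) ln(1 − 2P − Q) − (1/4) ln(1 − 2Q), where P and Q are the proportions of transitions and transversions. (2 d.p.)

4.45

Under the Kimura two-parameter model, d = −½ ln(1 − 2P − Q) − ¼ ln(1 − 2Q).
1 − 2P − Q = 0.507, giving −½ ln(0.507) = 0.339622.
1 − 2Q = 0.938, giving −¼ ln(0.938) = 0.016001.
d = 0.339622 + 0.016001 = 0.355623.
Under a molecular clock d = 2μt, so t = d/(2μ) = 0.355623 / (2 × 4.0 × 10^-8) = 4.45 million years.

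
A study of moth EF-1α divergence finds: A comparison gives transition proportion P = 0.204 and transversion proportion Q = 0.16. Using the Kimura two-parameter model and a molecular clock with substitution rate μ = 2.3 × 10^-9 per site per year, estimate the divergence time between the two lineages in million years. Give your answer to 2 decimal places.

Under the Kimura two-parameter model, d = −½ ln(1 − 2P − Q) − ¼ ln(1 − 2Q).
1 − 2P − Q = 0.432, giving −½ ln(0.432) = 0.419665.
1 − 2Q = 0.68, giving −¼ ln(0.68) = 0.096416.
d = 0.419665 + 0.096416 = 0.516081.
Under a molecular clock d = 2μt, so t = d/(2μ) = 0.516081 / (2 × 2.3 × 10^-9) = 112.19 million years.

112.19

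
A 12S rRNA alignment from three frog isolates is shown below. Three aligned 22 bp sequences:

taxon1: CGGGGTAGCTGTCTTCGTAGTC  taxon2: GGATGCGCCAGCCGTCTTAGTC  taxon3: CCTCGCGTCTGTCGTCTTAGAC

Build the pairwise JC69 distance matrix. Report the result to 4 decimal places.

d(taxon1,taxon2) = 0.6987, d(taxon1,taxon3) = 0.5913, d(taxon2,taxon3) = 0.4975

taxon1–taxon2: 10/22 sites differ → p ≈ 0.454545, d = −0.75 ln(1 − 0.60606) = 0.698667 ≈ 0.6987.
taxon1–taxon3: 9/22 sites differ → p ≈ 0.409091, d = −0.75 ln(1 − 0.545455) = 0.591344 ≈ 0.5913.
taxon2–taxon3: 8/22 sites differ → p ≈ 0.363636, d = −0.75 ln(1 − 0.484848) = 0.497470 ≈ 0.4975.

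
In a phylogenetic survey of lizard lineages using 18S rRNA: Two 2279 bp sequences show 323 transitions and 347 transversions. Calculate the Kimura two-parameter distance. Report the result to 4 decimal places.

P = 323/2279 ≈ 0.141729 and Q = 347/2279 ≈ 0.15226.
Under the Kimura two-parameter model, d = −½ ln(1 − 2P − Q) − ¼ ln(1 − 2Q).
1 − 2P − Q = 0.564282, giving −½ ln(0.564282) = 0.286101.
1 − 2Q = 0.69548, giving −¼ ln(0.69548) = 0.090788.
d = 0.286101 + 0.090788 = 0.376889.

0.3769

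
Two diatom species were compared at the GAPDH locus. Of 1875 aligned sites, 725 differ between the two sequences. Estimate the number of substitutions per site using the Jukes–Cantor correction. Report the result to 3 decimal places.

0.544

p = 725/1875 ≈ 0.386667.
d = −(3/4) ln(1 − 4p/3) = −0.75 ln(1 − 0.515556) = −0.75 ln(0.484444)
  = −0.75 × (-0.724753) = 0.543565 substitutions/site.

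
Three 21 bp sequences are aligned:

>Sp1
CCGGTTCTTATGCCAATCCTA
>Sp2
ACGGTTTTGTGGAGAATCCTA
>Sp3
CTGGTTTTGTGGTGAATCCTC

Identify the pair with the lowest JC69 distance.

Sp2 and Sp3

Sp1–Sp2: 7/21 differ, p = 0.333, d = 0.441.
Sp1–Sp3: 8/21 differ, p = 0.381, d = 0.532.
Sp2–Sp3: 4/21 differ, p = 0.190, d = 0.220.
The smallest distance is between Sp2 and Sp3.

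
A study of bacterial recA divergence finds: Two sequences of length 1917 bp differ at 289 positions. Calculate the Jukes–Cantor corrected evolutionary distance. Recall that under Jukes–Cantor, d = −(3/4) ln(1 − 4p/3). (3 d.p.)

0.168

p = 289/1917 ≈ 0.150756.
d = −(3/4) ln(1 − 4p/3) = −0.75 ln(1 − 0.201008) = −0.75 ln(0.798992)
  = −0.75 × (-0.224404) = 0.168303 substitutions/site.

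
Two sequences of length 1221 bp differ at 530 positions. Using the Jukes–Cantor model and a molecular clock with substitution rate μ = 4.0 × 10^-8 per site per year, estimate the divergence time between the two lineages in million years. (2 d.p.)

p = 530/1221 ≈ 0.43407.
d = −(3/4) ln(1 − 4p/3) = −0.75 ln(1 − 0.57876) = −0.75 ln(0.42124)
  = −0.75 × (-0.864553) = 0.648415 substitutions/site.
Under a molecular clock d = 2μt, so t = d/(2μ) = 0.648415 / (2 × 4.0 × 10^-8) = 8.11 million years.

8.11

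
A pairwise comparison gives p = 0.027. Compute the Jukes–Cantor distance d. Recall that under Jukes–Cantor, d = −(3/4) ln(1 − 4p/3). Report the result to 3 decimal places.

0.027

d = −(3/4) ln(1 − 4p/3) = −0.75 ln(1 − 0.036) = −0.75 ln(0.964)
  = −0.75 × (-0.036664) = 0.027498 substitutions/site.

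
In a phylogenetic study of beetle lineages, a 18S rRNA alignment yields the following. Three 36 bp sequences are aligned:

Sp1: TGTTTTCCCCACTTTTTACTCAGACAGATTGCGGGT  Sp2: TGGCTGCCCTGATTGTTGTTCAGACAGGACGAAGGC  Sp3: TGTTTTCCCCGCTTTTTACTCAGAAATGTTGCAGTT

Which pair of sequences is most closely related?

Sp1–Sp2: 15/36 differ, p = 0.417, d = 0.608.
Sp1–Sp3: 6/36 differ, p = 0.167, d = 0.188.
Sp2–Sp3: 15/36 differ, p = 0.417, d = 0.608.
The smallest distance is between Sp1 and Sp3.

Sp1 and Sp3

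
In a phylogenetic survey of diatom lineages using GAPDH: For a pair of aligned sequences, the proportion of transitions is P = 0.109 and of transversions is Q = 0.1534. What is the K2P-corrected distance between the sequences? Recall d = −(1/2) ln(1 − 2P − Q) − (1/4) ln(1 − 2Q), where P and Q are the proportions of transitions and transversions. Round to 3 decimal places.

Under the Kimura two-parameter model, d = −½ ln(1 − 2P − Q) − ¼ ln(1 − 2Q).
1 − 2P − Q = 0.6286, giving −½ ln(0.6286) = 0.232130.
1 − 2Q = 0.6932, giving −¼ ln(0.6932) = 0.091609.
d = 0.232130 + 0.091609 = 0.323739.

0.324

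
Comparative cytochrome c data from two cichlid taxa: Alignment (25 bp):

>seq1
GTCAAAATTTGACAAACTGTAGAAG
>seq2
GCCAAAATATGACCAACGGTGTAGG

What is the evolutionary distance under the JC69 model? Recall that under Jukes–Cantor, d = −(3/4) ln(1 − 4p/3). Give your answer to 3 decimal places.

The sequences differ at 7 of 25 sites (2, 9, 14, 18, 21, 22, 24), so p = 7/25 = 0.28.
d = −(3/4) ln(1 − 4p/3) = −0.75 ln(1 − 0.373333) = −0.75 ln(0.626667)
  = −0.75 × (-0.467340) = 0.350505 substitutions/site.

0.351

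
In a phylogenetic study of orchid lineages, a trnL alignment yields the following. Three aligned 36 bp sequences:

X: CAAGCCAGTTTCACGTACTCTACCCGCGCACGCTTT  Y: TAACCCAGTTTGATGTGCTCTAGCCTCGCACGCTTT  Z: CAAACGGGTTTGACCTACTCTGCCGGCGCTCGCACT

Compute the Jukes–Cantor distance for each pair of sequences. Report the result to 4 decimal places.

X–Y: 7/36 sites differ → p ≈ 0.194444, d = −0.75 ln(1 − 0.259259) = 0.225078 ≈ 0.2251.
X–Z: 10/36 sites differ → p ≈ 0.277778, d = −0.75 ln(1 − 0.370371) = 0.346968 ≈ 0.3470.
Y–Z: 14/36 sites differ → p ≈ 0.388889, d = −0.75 ln(1 − 0.518519) = 0.548166 ≈ 0.5482.

d(X,Y) = 0.2251, d(X,Z) = 0.3470, d(Y,Z) = 0.5482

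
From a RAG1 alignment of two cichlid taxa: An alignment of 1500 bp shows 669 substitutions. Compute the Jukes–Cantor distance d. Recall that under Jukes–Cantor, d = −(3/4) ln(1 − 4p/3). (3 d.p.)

0.677

p = 669/1500 = 0.446.
d = −(3/4) ln(1 − 4p/3) = −0.75 ln(1 − 0.594667) = −0.75 ln(0.405333)
  = −0.75 × (-0.903046) = 0.677285 substitutions/site.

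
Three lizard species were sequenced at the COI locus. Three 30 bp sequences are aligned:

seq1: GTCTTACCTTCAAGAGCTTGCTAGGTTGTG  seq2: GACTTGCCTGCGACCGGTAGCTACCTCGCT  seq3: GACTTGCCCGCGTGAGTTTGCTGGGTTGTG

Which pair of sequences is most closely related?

seq1 and seq3

seq1–seq2: 13/30 differ, p = 0.433, d = 0.647.
seq1–seq3: 8/30 differ, p = 0.267, d = 0.330.
seq2–seq3: 12/30 differ, p = 0.400, d = 0.572.
The smallest distance is between seq1 and seq3.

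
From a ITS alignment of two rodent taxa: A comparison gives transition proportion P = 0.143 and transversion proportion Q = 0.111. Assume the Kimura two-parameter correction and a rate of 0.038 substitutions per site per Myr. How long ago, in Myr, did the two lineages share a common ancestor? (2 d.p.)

4.15

Under the Kimura two-parameter model, d = −½ ln(1 − 2P − Q) − ¼ ln(1 − 2Q).
1 − 2P − Q = 0.603, giving −½ ln(0.603) = 0.252919.
1 − 2Q = 0.778, giving −¼ ln(0.778) = 0.062757.
d = 0.252919 + 0.062757 = 0.315676.
Under a molecular clock d = 2μt, so t = d/(2μ) = 0.315676 / (2 × 0.038) = 4.15 Myr.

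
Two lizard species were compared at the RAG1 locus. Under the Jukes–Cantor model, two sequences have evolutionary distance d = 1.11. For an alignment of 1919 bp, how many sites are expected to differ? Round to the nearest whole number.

1112

Invert JC69: p = (3/4)(1 − e^(−4d/3)) = 0.75 × (1 − e^(-1.48)) = 0.75 × (1 − 0.227638) = 0.579272.
Expected differing sites = pL ≈ 0.579272 × 1919 = 1111.622968 ≈ 1112.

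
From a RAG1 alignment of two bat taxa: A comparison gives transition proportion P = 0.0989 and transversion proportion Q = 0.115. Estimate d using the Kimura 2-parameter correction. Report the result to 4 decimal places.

Under the Kimura two-parameter model, d = −½ ln(1 − 2P − Q) − ¼ ln(1 − 2Q).
1 − 2P − Q = 0.6872, giving −½ ln(0.6872) = 0.187565.
1 − 2Q = 0.77, giving −¼ ln(0.77) = 0.065341.
d = 0.187565 + 0.065341 = 0.252906.

0.2529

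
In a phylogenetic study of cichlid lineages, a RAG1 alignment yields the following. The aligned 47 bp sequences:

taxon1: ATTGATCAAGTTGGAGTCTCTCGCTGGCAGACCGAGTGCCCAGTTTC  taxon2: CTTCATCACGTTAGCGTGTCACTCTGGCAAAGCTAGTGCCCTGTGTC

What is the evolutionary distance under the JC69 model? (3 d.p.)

The sequences differ at 13 of 47 sites, so p = 13/47 ≈ 0.276596.
d = −(3/4) ln(1 − 4p/3) = −0.75 ln(1 − 0.368795) = −0.75 ln(0.631205)
  = −0.75 × (-0.460125) = 0.345094 substitutions/site.

0.345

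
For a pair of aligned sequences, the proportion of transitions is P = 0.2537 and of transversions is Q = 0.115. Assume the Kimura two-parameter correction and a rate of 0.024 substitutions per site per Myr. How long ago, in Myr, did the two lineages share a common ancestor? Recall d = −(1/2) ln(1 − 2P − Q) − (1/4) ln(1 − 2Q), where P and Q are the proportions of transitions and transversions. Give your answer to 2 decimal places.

11.51

Under the Kimura two-parameter model, d = −½ ln(1 − 2P − Q) − ¼ ln(1 − 2Q).
1 − 2P − Q = 0.3776, giving −½ ln(0.3776) = 0.486960.
1 − 2Q = 0.77, giving −¼ ln(0.77) = 0.065341.
d = 0.486960 + 0.065341 = 0.552301.
Under a molecular clock d = 2μt, so t = d/(2μ) = 0.552301 / (2 × 0.024) = 11.51 Myr.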